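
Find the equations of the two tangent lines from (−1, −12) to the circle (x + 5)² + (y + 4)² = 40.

x + 3y = −37 and 3x − y = 9

Let a tangent through (−1, −12) have slope m. Its distance from (−5, −4) must equal 2√10:
[m·(−4) − (8)]² = 40(m² + 1)
3m² − 8m − 3 = 0, so m = −1/3 or m = 3.
Through (−1, −12) these give x + 3y = −37 and 3x − y = 9.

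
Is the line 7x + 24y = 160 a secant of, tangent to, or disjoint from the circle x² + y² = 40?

disjoint

d² = (7·0 + 24·0 − (160))²/625 = 1024/25; r² = 40.
Since d² > r², the line lies outside the circle.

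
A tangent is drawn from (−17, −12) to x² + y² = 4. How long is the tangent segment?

√429

The centre is (0, 0) and r = 2. The square of the distance from P to the centre is 289 + 144 = 433.
By the tangent–radius right angle, tangent length = √(|PO|² − r²) = √429.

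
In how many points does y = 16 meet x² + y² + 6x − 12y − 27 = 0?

Substituting the line into the circle gives x² + 6x + 37 = 0.
Δ = 36 − 148 = −112.
No real roots: the line does not meet the circle.

0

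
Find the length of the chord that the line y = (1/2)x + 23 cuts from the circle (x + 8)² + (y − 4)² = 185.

Substitute y = (46 + x)/2:
5x² + 140x + 960 = 0  ⟹  x² + 28x + 192 = 0
x = −12 or x = −16, giving (−12, 17) and (−16, 15).
Chord length = distance between (−12, 17) and (−16, 15) = √20 = 2√5.

2√5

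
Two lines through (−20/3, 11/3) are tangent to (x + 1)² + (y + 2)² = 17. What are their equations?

x + 4y = 8 and 4x + y = −23

Write the tangent as mx − y + (11/3 − m·(−20/3)) = 0 and set its distance from the centre to √17:
(17/3m − (−17/3))² = 17(m² + 1)
4m² + 17m + 4 = 0, so m = −1/4 or m = −4.
With m = −1/4: x + 4y = 8. With m = −4: 4x + y = −23.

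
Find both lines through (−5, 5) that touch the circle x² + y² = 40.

Write the tangent as mx − y + (5 − m·(−5)) = 0 and set its distance from the centre to 2√10:
[m·(5) − (−5)]² = 40(m² + 1)
3m² − 10m + 3 = 0, so m = 3 or m = 1/3.
With m = 3: 3x − y = −20. With m = 1/3: x − 3y = −20.

3x − y = −20 and x − 3y = −20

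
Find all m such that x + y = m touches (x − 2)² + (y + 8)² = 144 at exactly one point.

For a tangent, require d(centre, line) = r = 12.
|1·2 + 1·(−8) − m| / √2 = 12
|m − (−6)| = 12√2.

m = −6 ± 12√2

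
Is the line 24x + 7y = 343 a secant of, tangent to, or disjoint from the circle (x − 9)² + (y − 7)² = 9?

d² = (24·9 + 7·7 − (343))²/625 = 6084/625; r² = 9.
Since d² > r², the line lies outside the circle.

disjoint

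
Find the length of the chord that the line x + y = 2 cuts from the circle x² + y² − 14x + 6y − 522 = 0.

34√2

Express y = −x + 2 and substitute into the circle:
2x² − 24x − 506 = 0  ⟹  x² − 12x − 253 = 0
x = 23 or x = −11, giving (23, −21) and (−11, 13).
|(23, −21) − (−11, 13)| = √((34)² + (−34)²) = 34√2.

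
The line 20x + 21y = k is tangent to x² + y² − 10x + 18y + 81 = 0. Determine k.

Tangency holds when the distance from the centre (5, −9) to the line equals the radius 5:
|20·5 + 21·(−9) − k| / √841 = 5
|k − (−89)| = 5·29, so k = 56 or k = −234.

k = −234 or k = 56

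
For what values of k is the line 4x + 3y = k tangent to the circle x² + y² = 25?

The line touches the circle iff its distance from (0, 0) is 5:
|4·0 + 3·0 − k| / √25 = 5
|k| = 5·5, so k = 25 or k = −25.

k = −25 or k = 25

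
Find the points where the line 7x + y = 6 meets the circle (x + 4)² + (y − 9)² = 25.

(−1, 13) and (0, 6)

Express y = −7x + 6 and substitute into the circle:
50x² + 50x = 0  ⟹  x² + x = 0
x = 0 or x = −1, giving (0, 6) and (−1, 13).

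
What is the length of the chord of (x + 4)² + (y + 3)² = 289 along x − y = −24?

Centre (−4, −3), r² = 289. Perpendicular distance d from centre to line = |23| / √2 = 23/√2.
Chord = 2√(r² − d²) = 2·√(49/2) = 7√2.

7√2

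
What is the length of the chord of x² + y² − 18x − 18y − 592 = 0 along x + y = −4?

32√2

Centre (9, 9), r² = 754. Perpendicular distance d from centre to line = |22| / √2 = 22/√2.
Half the chord is √(r² − d²) = √(512), so the full chord is 32√2.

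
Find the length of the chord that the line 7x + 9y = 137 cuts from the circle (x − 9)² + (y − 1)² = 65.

√130

From the line, y = (137 − 7x)/9. Substituting:
130x² − 3250x + 17680 = 0  ⟹  x² − 25x + 136 = 0
x = 17 or x = 8, giving (17, 2) and (8, 9).
Chord length = distance between (17, 2) and (8, 9) = √130 = √130.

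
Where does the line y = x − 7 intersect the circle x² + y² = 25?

(3, −4) and (4, −3)

From the line, y = x − 7. Substituting:
2x² − 14x + 24 = 0  ⟹  x² − 7x + 12 = 0
x = 4 or x = 3, giving (4, −3) and (3, −4).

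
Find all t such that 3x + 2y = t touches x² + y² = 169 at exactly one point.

Tangency holds when the distance from the centre (0, 0) to the line equals the radius 13:
|3·0 + 2·0 − t| / √13 = 13
|t| = 13√13.

t = ±13√13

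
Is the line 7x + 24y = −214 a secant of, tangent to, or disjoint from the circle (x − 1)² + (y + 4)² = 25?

tangent

Substituting the line into the circle gives 625x² + 500x + 100 = 0.
Δ = 250000 − 250000 = 0.
A repeated root: the line is tangent.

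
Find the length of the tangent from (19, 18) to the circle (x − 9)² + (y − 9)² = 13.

2√42

With centre O = (9, 9), |OP|² = 181 and r² = 13.
Power of the point: PT² = |PO|² − r² = 168, so PT = 2√42.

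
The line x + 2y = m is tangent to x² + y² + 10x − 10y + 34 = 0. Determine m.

The line touches the circle iff its distance from (−5, 5) is 4:
|1·(−5) + 2·5 − m| / √5 = 4
|m − (5)| = 4√5.

m = 5 ± 4√5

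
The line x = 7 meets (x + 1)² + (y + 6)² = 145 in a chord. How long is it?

18

The line gives x = 7. Substituting into the circle:
y² + 12y − 45 = 0
y = 3 or y = −15, giving (7, 3) and (7, −15).
|(7, 3) − (7, −15)| = √((0)² + (18)²) = 18.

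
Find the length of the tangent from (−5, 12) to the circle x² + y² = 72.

With centre O = (0, 0), |OP|² = 169 and r² = 72.
Power of the point: PT² = |PO|² − r² = 97, so PT = √97.

√97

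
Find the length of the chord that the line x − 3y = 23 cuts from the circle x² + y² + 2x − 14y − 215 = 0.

From the line, y = (−23 + x)/3. Substituting:
10x² − 70x − 440 = 0  ⟹  x² − 7x − 44 = 0
x = 11 or x = −4, giving (11, −4) and (−4, −9).
Chord length = distance between (11, −4) and (−4, −9) = √250 = 5√10.

5√10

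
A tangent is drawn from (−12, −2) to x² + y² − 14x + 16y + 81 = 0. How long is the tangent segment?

√365

The centre is (7, −8) and r = 4√2. The square of the distance from P to the centre is 361 + 36 = 397.
The tangent meets the radius at right angles, so tangent² = |PO|² − r² = 397 − 32 = 365.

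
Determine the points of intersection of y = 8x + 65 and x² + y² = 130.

(−9, −7) and (−7, 9)

From the line, y = 8x + 65. Substituting:
65x² + 1040x + 4095 = 0  ⟹  x² + 16x + 63 = 0
x = −7 or x = −9, giving (−7, 9) and (−9, −7).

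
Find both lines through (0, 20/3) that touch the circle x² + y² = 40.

x − 3y = −20 and x + 3y = 20

A line y − (20/3) = m(x − (0)) is tangent when its distance from (0, 0) is 2√10:
[m·(0) − (−20/3)]² = 40(m² + 1)
9m² − 1 = 0, so m = 1/3 or m = −1/3.
Through (0, 20/3) these give x − 3y = −20 and x + 3y = 20.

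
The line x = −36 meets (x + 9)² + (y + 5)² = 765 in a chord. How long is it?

12

The distance from (−9, −5) to the line is 27, and r² = 765.
Chord = 2√(r² − d²) = 2·√(36) = 12.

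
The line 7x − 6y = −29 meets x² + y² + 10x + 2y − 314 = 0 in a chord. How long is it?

Centre (−5, −1), r² = 340. Perpendicular distance d from centre to line = |0| / √85 = 0/√85.
Chord = 2√(r² − d²) = 2·√(340) = 4√85.

4√85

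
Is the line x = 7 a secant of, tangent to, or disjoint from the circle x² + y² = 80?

secant

Substituting the line into the circle gives y² − 31 = 0.
Δ = 0 − (−124) = 124.
Two real roots: the line is a secant.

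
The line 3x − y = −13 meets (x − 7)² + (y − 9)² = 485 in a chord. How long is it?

13√10

From the line, y = 3x + 13. Substituting:
10x² + 10x − 420 = 0  ⟹  x² + x − 42 = 0
x = 6 or x = −7, giving (6, 31) and (−7, −8).
|(6, 31) − (−7, −8)| = √((13)² + (39)²) = 13√10.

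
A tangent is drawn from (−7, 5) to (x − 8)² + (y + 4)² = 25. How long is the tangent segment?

Centre (8, −4), r² = 25. |PO|² = (−15)² + (9)² = 306.
The tangent meets the radius at right angles, so tangent² = |PO|² − r² = 306 − 25 = 281.

√281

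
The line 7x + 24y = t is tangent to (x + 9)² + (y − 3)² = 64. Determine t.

t = −191 or t = 209

For a tangent, require d(centre, line) = r = 8.
|7·(−9) + 24·3 − t| / √625 = 8
|t − (9)| = 8·25, so t = 209 or t = −191.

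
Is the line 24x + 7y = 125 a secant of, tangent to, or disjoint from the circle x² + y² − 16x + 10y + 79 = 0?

Substituting the line into the circle gives 625x² − 8464x + 28246 = 0.
Δ = 71639296 − 70615000 = 1024296.
Two real roots: the line is a secant.

secant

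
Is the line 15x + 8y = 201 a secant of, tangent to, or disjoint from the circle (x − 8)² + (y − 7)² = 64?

secant

Substituting the line into the circle gives 289x² − 5374x + 21025 = 0.
Δ = 28879876 − 24304900 = 4574976.
Two real roots: the line is a secant.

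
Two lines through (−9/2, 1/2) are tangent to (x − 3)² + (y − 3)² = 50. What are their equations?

x + y = −4 and 7x − y = −32

Let a tangent through (−9/2, 1/2) have slope m. Its distance from (3, 3) must equal 5√2:
(15/2m − (5/2))² = 50(m² + 1)
m² − 6m − 7 = 0, so m = −1 or m = 7.
With m = −1: x + y = −4. With m = 7: 7x − y = −32.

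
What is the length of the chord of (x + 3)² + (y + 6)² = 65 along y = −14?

2

Express y = −14 and substitute into the circle:
x² + 6x + 8 = 0
x = −2 or x = −4, giving (−2, −14) and (−4, −14).
|(−2, −14) − (−4, −14)| = √((2)² + (0)²) = 2.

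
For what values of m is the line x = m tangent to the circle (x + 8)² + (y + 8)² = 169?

m = −21 or m = 5

For a tangent, require d(centre, line) = r = 13.
|1·(−8) + 0·(−8) − m| / √1 = 13
|m − (−8)| = 13, so m = 5 or m = −21.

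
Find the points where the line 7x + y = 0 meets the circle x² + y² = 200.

(−2, 14) and (2, −14)

From the line, y = −7x. Substituting:
50x² − 200 = 0  ⟹  x² − 4 = 0
x = 2 or x = −2, giving (2, −14) and (−2, 14).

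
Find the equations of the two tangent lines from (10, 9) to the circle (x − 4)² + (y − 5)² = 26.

5x − y = 41 and x + 5y = 55

A line y − (9) = m(x − (10)) is tangent when its distance from (4, 5) is √26:
[m·(−6) − (−4)]² = 26(m² + 1)
5m² − 24m − 5 = 0, so m = 5 or m = −1/5.
With m = 5: 5x − y = 41. With m = −1/5: x + 5y = 55.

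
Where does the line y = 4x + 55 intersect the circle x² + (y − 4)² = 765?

Express y = 4x + 55 and substitute into the circle:
17x² + 408x + 1836 = 0  ⟹  x² + 24x + 108 = 0
x = −6 or x = −18, giving (−6, 31) and (−18, −17).

(−18, −17) and (−6, 31)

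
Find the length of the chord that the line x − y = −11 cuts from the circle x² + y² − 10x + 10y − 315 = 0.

Centre (5, −5), r² = 365. Perpendicular distance d from centre to line = |21| / √2 = 21/√2.
Chord = 2√(r² − d²) = 2·√(289/2) = 17√2.

17√2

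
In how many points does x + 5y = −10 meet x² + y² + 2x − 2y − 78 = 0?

Substituting the line into the circle gives 26x² + 80x − 1750 = 0.
Δ = 6400 − (−182000) = 188400.
Two real roots: the line is a secant.

2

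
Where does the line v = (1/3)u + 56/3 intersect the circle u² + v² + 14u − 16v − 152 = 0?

(−23, 11) and (4, 20)

Express v = (56 + u)/3 and substitute into the circle:
10u² + 190u − 920 = 0  ⟹  u² + 19u − 92 = 0
u = 4 or u = −23, giving (4, 20) and (−23, 11).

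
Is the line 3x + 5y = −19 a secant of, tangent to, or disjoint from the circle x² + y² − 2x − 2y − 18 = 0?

d² = (3·1 + 5·1 − (−19))²/34 = 729/34; r² = 20.
Since d² > r², the line lies outside the circle.

disjoint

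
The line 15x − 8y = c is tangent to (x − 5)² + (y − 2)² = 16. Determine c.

The line touches the circle iff its distance from (5, 2) is 4:
|15·5 − 8·2 − c| / √289 = 4
|c − (59)| = 4·17, so c = 127 or c = −9.

c = −9 or c = 127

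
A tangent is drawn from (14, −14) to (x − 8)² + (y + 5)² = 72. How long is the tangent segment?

With centre O = (8, −5), |OP|² = 117 and r² = 72.
Power of the point: PT² = |PO|² − r² = 45, so PT = 3√5.

3√5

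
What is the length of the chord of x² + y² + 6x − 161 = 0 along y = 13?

2

Substitute y = 13:
x² + 6x + 8 = 0
x = −2 or x = −4, giving (−2, 13) and (−4, 13).
|(−2, 13) − (−4, 13)| = √((2)² + (0)²) = 2.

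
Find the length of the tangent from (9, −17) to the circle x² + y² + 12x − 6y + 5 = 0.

3√65

Centre (−6, 3), r² = 40. |PO|² = (15)² + (−20)² = 625.
Power of the point: PT² = |PO|² − r² = 585, so PT = 3√65.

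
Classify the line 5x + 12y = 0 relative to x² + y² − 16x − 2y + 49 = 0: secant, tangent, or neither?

tangent

Centre (8, 1), r² = 16. Distance² from centre to line = (52)²/169 = 16.
Since d² = r², the line is tangent.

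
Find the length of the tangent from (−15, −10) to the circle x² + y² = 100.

15

With centre O = (0, 0), |OP|² = 325 and r² = 100.
Power of the point: PT² = |PO|² − r² = 225, so PT = 15.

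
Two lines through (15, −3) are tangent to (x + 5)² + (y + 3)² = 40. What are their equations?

Write the tangent as mx − y + (−3 − m·(15)) = 0 and set its distance from the centre to 2√10:
(−20m − (0))² = 40(m² + 1)
9m² − 1 = 0, so m = 1/3 or m = −1/3.
With m = 1/3: x − 3y = 24. With m = −1/3: x + 3y = 6.

x − 3y = 24 and x + 3y = 6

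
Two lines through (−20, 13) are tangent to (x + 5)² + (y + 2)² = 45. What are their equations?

2x + y = −27 and x + 2y = 6

A line y − (13) = m(x − (−20)) is tangent when its distance from (−5, −2) is 3√5:
(15m − (−15))² = 45(m² + 1)
2m² + 5m + 2 = 0, so m = −2 or m = −1/2.
Through (−20, 13) these give 2x + y = −27 and x + 2y = 6.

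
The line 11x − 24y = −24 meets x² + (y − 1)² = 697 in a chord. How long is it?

Centre (0, 1), r² = 697. Perpendicular distance d from centre to line = |0| / √697 = 0/√697.
Chord = 2√(r² − d²) = 2·√(697) = 2√697.

2√697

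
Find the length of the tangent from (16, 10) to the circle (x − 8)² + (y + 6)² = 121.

√199

Centre (8, −6), r² = 121. |PO|² = (8)² + (16)² = 320.
By the tangent–radius right angle, tangent length = √(|PO|² − r²) = √199.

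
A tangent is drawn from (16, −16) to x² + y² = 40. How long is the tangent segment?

With centre O = (0, 0), |OP|² = 512 and r² = 40.
Power of the point: PT² = |PO|² − r² = 472, so PT = 2√118.

2√118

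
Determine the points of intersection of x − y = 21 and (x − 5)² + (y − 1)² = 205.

(8, −13) and (19, −2)

Substitute y = x − 21:
2x² − 54x + 304 = 0  ⟹  x² − 27x + 152 = 0
x = 19 or x = 8, giving (19, −2) and (8, −13).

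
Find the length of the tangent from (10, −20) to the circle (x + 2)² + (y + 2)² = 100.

The centre is (−2, −2) and r = 10. The square of the distance from P to the centre is 144 + 324 = 468.
By the tangent–radius right angle, tangent length = √(|PO|² − r²) = √368 = 4√23.

4√23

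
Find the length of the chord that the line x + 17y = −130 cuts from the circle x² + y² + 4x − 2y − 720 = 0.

3√290

From the line, y = (−130 − x)/17. Substituting:
290x² + 1450x − 186760 = 0  ⟹  x² + 5x − 644 = 0
x = 23 or x = −28, giving (23, −9) and (−28, −6).
|(23, −9) − (−28, −6)| = √((51)² + (−3)²) = 3√290.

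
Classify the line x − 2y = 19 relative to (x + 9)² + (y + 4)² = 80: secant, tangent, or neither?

tangent

Substituting the line into the circle gives 5x² + 50x + 125 = 0.
Δ = 2500 − 2500 = 0.
A repeated root: the line is tangent.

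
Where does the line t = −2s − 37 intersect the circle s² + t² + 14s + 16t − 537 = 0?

Substitute t = −2s − 37:
5s² + 130s + 240 = 0  ⟹  s² + 26s + 48 = 0
s = −2 or s = −24, giving (−2, −33) and (−24, 11).

(−24, 11) and (−2, −33)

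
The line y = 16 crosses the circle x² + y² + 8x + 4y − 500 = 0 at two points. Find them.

Substitute y = 16:
x² + 8x − 180 = 0
x = 10 or x = −18, giving (10, 16) and (−18, 16).

(−18, 16) and (10, 16)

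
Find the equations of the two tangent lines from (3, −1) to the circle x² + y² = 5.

2x + y = 5 and x − 2y = 5

Write the tangent as mx − y + (−1 − m·(3)) = 0 and set its distance from the centre to √5:
[m·(−3) − (1)]² = 5(m² + 1)
2m² + 3m − 2 = 0, so m = −2 or m = 1/2.
With m = −2: 2x + y = 5. With m = 1/2: x − 2y = 5.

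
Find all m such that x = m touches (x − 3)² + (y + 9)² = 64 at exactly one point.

For a tangent, require d(centre, line) = r = 8.
|1·3 + 0·(−9) − m| / √1 = 8
|m − (3)| = 8, so m = 11 or m = −5.

m = −5 or m = 11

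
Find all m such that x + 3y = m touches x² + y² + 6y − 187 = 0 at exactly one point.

m = −9 ± 14√10

The line touches the circle iff its distance from (0, −3) is 14:
|1·0 + 3·(−3) − m| / √10 = 14
|m − (−9)| = 14√10.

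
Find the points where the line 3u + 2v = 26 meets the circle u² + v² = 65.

Substitute v = (26 − 3u)/2:
13u² − 156u + 416 = 0  ⟹  u² − 12u + 32 = 0
u = 8 or u = 4, giving (8, 1) and (4, 7).

(4, 7) and (8, 1)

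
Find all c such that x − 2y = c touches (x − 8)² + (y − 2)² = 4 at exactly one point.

The line touches the circle iff its distance from (8, 2) is 2:
|1·8 − 2·2 − c| / √5 = 2
|c − (4)| = 2√5.

c = 4 ± 2√5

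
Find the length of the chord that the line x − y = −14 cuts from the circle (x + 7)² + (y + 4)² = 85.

The distance from (−7, −4) to the line is 11/√2, and r² = 85.
Chord = 2√(r² − d²) = 2·√(49/2) = 7√2.

7√2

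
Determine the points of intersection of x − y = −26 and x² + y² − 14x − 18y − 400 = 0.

(−16, 10) and (6, 32)

From the line, y = x + 26. Substituting:
2x² + 20x − 192 = 0  ⟹  x² + 10x − 96 = 0
x = 6 or x = −16, giving (6, 32) and (−16, 10).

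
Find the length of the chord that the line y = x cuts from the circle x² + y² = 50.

10√2

The distance from (0, 0) to the line is 0/√2, and r² = 50.
Chord = 2√(r² − d²) = 2·√(50) = 10√2.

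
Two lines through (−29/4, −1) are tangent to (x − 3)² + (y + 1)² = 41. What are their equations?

Write the tangent as mx − y + (−1 − m·(−29/4)) = 0 and set its distance from the centre to √41:
[m·(41/4) − (0)]² = 41(m² + 1)
25m² − 16 = 0, so m = 4/5 or m = −4/5.
Through (−29/4, −1) these give 4x − 5y = −24 and 4x + 5y = −34.

4x − 5y = −24 and 4x + 5y = −34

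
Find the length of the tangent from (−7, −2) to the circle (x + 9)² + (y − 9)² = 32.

√93

Centre (−9, 9), r² = 32. |PO|² = (2)² + (−11)² = 125.
Power of the point: PT² = |PO|² − r² = 93, so PT = √93.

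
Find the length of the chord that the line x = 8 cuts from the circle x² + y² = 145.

The distance from (0, 0) to the line is 8, and r² = 145.
Chord = 2√(r² − d²) = 2·√(81) = 18.

18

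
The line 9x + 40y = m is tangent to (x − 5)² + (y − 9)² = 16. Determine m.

m = 241 or m = 569

The line touches the circle iff its distance from (5, 9) is 4:
|9·5 + 40·9 − m| / √1681 = 4
|m − (405)| = 4·41, so m = 569 or m = 241.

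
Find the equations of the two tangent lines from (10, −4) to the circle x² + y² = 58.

7x + 3y = 58 and 3x − 7y = 58

Write the tangent as mx − y + (−4 − m·(10)) = 0 and set its distance from the centre to √58:
(−10m − (4))² = 58(m² + 1)
21m² + 40m − 21 = 0, so m = −7/3 or m = 3/7.
With m = −7/3: 7x + 3y = 58. With m = 3/7: 3x − 7y = 58.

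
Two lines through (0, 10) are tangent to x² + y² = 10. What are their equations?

3x + y = 10 and 3x − y = −10

Let a tangent through (0, 10) have slope m. Its distance from (0, 0) must equal √10:
(0m − (−10))² = 10(m² + 1)
m² − 9 = 0, so m = −3 or m = 3.
Through (0, 10) these give 3x + y = 10 and 3x − y = −10.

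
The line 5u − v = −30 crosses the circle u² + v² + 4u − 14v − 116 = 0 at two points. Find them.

(−7, −5) and (−2, 20)

From the line, v = 5u + 30. Substituting:
26u² + 234u + 364 = 0  ⟹  u² + 9u + 14 = 0
u = −2 or u = −7, giving (−2, 20) and (−7, −5).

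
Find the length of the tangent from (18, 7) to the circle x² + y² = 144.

The centre is (0, 0) and r = 12. The square of the distance from P to the centre is 324 + 49 = 373.
Power of the point: PT² = |PO|² − r² = 229, so PT = √229.

√229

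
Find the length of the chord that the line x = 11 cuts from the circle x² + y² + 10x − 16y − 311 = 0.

The distance from (−5, 8) to the line is 16, and r² = 400.
Chord = 2√(r² − d²) = 2·√(144) = 24.

24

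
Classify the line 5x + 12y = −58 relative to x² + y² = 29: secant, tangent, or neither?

Centre (0, 0), r² = 29. Distance² from centre to line = (58)²/169 = 3364/169.
Since d² < r², the line cuts the circle twice.

secant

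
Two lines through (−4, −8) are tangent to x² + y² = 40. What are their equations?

Let a tangent through (−4, −8) have slope m. Its distance from (0, 0) must equal 2√10:
(4m − (8))² = 40(m² + 1)
3m² + 8m − 3 = 0, so m = 1/3 or m = −3.
With m = 1/3: x − 3y = 20. With m = −3: 3x + y = −20.

x − 3y = 20 and 3x + y = −20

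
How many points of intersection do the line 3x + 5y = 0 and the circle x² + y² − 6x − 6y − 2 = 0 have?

2

Substituting the line into the circle gives 34x² − 60x − 50 = 0.
Discriminant = (−60)² − 4·34·(−50) = 10400 > 0.
Two real roots: the line is a secant.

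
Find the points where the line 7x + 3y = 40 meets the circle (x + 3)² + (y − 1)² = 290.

Substitute y = (40 − 7x)/3:
58x² − 464x − 1160 = 0  ⟹  x² − 8x − 20 = 0
x = 10 or x = −2, giving (10, −10) and (−2, 18).

(−2, 18) and (10, −10)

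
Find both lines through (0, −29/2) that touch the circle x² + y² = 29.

Write the tangent as mx − y + (−29/2 − m·(0)) = 0 and set its distance from the centre to √29:
[m·(0) − (29/2)]² = 29(m² + 1)
4m² − 25 = 0, so m = 5/2 or m = −5/2.
With m = 5/2: 5x − 2y = 29. With m = −5/2: 5x + 2y = −29.

5x − 2y = 29 and 5x + 2y = −29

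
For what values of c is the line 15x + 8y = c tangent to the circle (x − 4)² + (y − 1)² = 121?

Tangency holds when the distance from the centre (4, 1) to the line equals the radius 11:
|15·4 + 8·1 − c| / √289 = 11
|c − (68)| = 11·17, so c = 255 or c = −119.

c = −119 or c = 255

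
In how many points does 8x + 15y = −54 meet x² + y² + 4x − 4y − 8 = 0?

1

Substituting the line into the circle gives 289x² + 2244x + 4356 = 0.
Δ = 5035536 − 5035536 = 0.
A repeated root: the line is tangent.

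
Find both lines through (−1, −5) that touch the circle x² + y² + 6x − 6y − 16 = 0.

Write the tangent as mx − y + (−5 − m·(−1)) = 0 and set its distance from the centre to √34:
[m·(−2) − (8)]² = 34(m² + 1)
15m² − 16m − 15 = 0, so m = −3/5 or m = 5/3.
Through (−1, −5) these give 3x + 5y = −28 and 5x − 3y = 10.

3x + 5y = −28 and 5x − 3y = 10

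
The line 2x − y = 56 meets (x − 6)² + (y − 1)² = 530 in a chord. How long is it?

10√5

Centre (6, 1), r² = 530. Perpendicular distance d from centre to line = |−45| / √5 = 45/√5.
Chord = 2√(r² − d²) = 2·√(125) = 10√5.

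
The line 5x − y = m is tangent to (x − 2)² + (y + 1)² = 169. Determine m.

m = 11 ± 13√26

Tangency holds when the distance from the centre (2, −1) to the line equals the radius 13:
|5·2 − 1·(−1) − m| / √26 = 13
|m − (11)| = 13√26.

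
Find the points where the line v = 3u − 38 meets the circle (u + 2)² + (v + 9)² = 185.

Substitute v = 3u − 38:
10u² − 170u + 660 = 0  ⟹  u² − 17u + 66 = 0
u = 11 or u = 6, giving (11, −5) and (6, −20).

(6, −20) and (11, −5)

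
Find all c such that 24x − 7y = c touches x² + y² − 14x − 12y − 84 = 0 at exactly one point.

Tangency holds when the distance from the centre (7, 6) to the line equals the radius 13:
|24·7 − 7·6 − c| / √625 = 13
|c − (126)| = 13·25, so c = 451 or c = −199.

c = −199 or c = 451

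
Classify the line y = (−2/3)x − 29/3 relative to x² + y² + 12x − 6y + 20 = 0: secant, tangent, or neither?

neither

Substituting the line into the circle gives 13x² + 260x + 1543 = 0.
Discriminant = (260)² − 4·13·(1543) = −12636 < 0.
No real roots: the line does not meet the circle.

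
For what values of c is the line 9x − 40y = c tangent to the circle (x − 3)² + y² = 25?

The line touches the circle iff its distance from (3, 0) is 5:
|9·3 − 40·0 − c| / √1681 = 5
|c − (27)| = 5·41, so c = 232 or c = −178.

c = −178 or c = 232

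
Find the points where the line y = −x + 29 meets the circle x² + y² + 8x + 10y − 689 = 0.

Substitute y = −x + 29:
2x² − 60x + 442 = 0  ⟹  x² − 30x + 221 = 0
x = 17 or x = 13, giving (17, 12) and (13, 16).

(13, 16) and (17, 12)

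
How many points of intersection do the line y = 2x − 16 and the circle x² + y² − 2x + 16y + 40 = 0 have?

d² = (2·1 − 1·(−8) − (16))²/5 = 36/5; r² = 25.
Since d² < r², the line cuts the circle twice.

2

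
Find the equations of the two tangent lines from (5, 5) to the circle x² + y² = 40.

3x + y = 20 and x + 3y = 20

Write the tangent as mx − y + (5 − m·(5)) = 0 and set its distance from the centre to 2√10:
[m·(−5) − (−5)]² = 40(m² + 1)
3m² + 10m + 3 = 0, so m = −3 or m = −1/3.
Through (5, 5) these give 3x + y = 20 and x + 3y = 20.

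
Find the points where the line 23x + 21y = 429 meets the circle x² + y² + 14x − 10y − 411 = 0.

(−6, 27) and (15, 4)

Substitute y = (429 − 23x)/21:
970x² − 8730x − 87300 = 0  ⟹  x² − 9x − 90 = 0
x = 15 or x = −6, giving (15, 4) and (−6, 27).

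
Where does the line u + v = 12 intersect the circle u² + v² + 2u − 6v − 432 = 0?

Substitute v = −u + 12:
2u² − 16u − 360 = 0  ⟹  u² − 8u − 180 = 0
u = 18 or u = −10, giving (18, −6) and (−10, 22).

(−10, 22) and (18, −6)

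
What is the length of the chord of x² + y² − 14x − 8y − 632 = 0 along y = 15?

48

Centre (7, 4), r² = 697. Perpendicular distance d from centre to line = |−11| / √1 = 11.
Half the chord is √(r² − d²) = √(576), so the full chord is 48.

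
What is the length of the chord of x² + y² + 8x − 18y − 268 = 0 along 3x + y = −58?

5√10

Centre (−4, 9), r² = 365. Perpendicular distance d from centre to line = |55| / √10 = 55/√10.
Chord = 2√(r² − d²) = 2·√(125/2) = 5√10.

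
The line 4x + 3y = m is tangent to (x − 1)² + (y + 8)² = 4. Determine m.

m = −30 or m = −10

The line touches the circle iff its distance from (1, −8) is 2:
|4·1 + 3·(−8) − m| / √25 = 2
|m − (−20)| = 2·5, so m = −10 or m = −30.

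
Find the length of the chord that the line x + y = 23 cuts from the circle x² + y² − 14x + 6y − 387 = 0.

23√2

From the line, y = −x + 23. Substituting:
2x² − 66x + 280 = 0  ⟹  x² − 33x + 140 = 0
x = 28 or x = 5, giving (28, −5) and (5, 18).
|(28, −5) − (5, 18)| = √((23)² + (−23)²) = 23√2.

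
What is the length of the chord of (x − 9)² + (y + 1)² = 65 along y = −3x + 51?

√10

Express y = −3x + 51 and substitute into the circle:
10x² − 330x + 2720 = 0  ⟹  x² − 33x + 272 = 0
x = 17 or x = 16, giving (17, 0) and (16, 3).
|(17, 0) − (16, 3)| = √((1)² + (−3)²) = √10.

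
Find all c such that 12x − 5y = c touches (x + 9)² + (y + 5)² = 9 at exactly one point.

Tangency holds when the distance from the centre (−9, −5) to the line equals the radius 3:
|12·(−9) − 5·(−5) − c| / √169 = 3
|c − (−83)| = 3·13, so c = −44 or c = −122.

c = −122 or c = −44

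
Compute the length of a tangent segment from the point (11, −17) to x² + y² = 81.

√329

Centre (0, 0), r² = 81. |PO|² = (11)² + (−17)² = 410.
By the tangent–radius right angle, tangent length = √(|PO|² − r²) = √329.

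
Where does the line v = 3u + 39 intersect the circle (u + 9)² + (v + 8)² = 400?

Substitute v = 3u + 39:
10u² + 300u + 1890 = 0  ⟹  u² + 30u + 189 = 0
u = −9 or u = −21, giving (−9, 12) and (−21, −24).

(−21, −24) and (−9, 12)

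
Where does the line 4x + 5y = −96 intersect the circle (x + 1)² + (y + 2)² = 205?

Substitute y = (−96 − 4x)/5:
41x² + 738x + 2296 = 0  ⟹  x² + 18x + 56 = 0
x = −4 or x = −14, giving (−4, −16) and (−14, −8).

(−14, −8) and (−4, −16)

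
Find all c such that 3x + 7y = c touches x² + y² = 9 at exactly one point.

c = ±3√58

Tangency holds when the distance from the centre (0, 0) to the line equals the radius 3:
|3·0 + 7·0 − c| / √58 = 3
|c| = 3√58.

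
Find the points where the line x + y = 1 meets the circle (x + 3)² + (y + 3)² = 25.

(0, 1) and (1, 0)

Express y = −x + 1 and substitute into the circle:
2x² − 2x = 0  ⟹  x² − x = 0
x = 1 or x = 0, giving (1, 0) and (0, 1).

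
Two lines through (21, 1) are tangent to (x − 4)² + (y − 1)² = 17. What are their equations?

A line y − (1) = m(x − (21)) is tangent when its distance from (4, 1) is √17:
[m·(−17) − (0)]² = 17(m² + 1)
16m² − 1 = 0, so m = 1/4 or m = −1/4.
Through (21, 1) these give x − 4y = 17 and x + 4y = 25.

x − 4y = 17 and x + 4y = 25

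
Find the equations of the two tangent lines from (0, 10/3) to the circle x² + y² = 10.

A line y − (10/3) = m(x − (0)) is tangent when its distance from (0, 0) is √10:
[m·(0) − (−10/3)]² = 10(m² + 1)
9m² − 1 = 0, so m = 1/3 or m = −1/3.
With m = 1/3: x − 3y = −10. With m = −1/3: x + 3y = 10.

x − 3y = −10 and x + 3y = 10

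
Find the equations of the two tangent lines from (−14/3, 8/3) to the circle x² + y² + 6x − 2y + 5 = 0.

x − 2y = −10 and 2x − y = −12

Let a tangent through (−14/3, 8/3) have slope m. Its distance from (−3, 1) must equal √5:
[m·(5/3) − (−5/3)]² = 5(m² + 1)
2m² − 5m + 2 = 0, so m = 1/2 or m = 2.
Through (−14/3, 8/3) these give x − 2y = −10 and 2x − y = −12.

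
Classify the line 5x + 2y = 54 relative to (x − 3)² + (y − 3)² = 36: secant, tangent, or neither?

neither

Substituting the line into the circle gives 29x² − 504x + 2196 = 0.
Discriminant = (−504)² − 4·29·(2196) = −720 < 0.
No real roots: the line does not meet the circle.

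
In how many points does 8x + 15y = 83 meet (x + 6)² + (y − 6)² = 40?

d² = (8·(−6) + 15·6 − (83))²/289 = 1681/289; r² = 40.
Since d² < r², the line cuts the circle twice.

2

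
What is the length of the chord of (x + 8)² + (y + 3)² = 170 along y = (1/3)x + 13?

Express y = (39 + x)/3 and substitute into the circle:
10x² + 240x + 1350 = 0  ⟹  x² + 24x + 135 = 0
x = −9 or x = −15, giving (−9, 10) and (−15, 8).
|(−9, 10) − (−15, 8)| = √((6)² + (2)²) = 2√10.

2√10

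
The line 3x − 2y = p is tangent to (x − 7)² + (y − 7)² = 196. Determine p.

Tangency holds when the distance from the centre (7, 7) to the line equals the radius 14:
|3·7 − 2·7 − p| / √13 = 14
|p − (7)| = 14√13.

p = 7 ± 14√13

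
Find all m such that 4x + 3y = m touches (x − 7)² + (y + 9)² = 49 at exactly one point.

m = −34 or m = 36

Tangency holds when the distance from the centre (7, −9) to the line equals the radius 7:
|4·7 + 3·(−9) − m| / √25 = 7
|m − (1)| = 7·5, so m = 36 or m = −34.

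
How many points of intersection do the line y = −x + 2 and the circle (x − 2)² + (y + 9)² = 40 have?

0

Substituting the line into the circle gives 2x² − 26x + 85 = 0.
Δ = 676 − 680 = −4.
No real roots: the line does not meet the circle.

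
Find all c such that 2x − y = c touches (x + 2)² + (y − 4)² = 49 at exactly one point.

c = −8 ± 7√5

The line touches the circle iff its distance from (−2, 4) is 7:
|2·(−2) − 1·4 − c| / √5 = 7
|c − (−8)| = 7√5.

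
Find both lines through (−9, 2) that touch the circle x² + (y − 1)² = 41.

5x + 4y = −37 and 4x − 5y = −46

A line y − (2) = m(x − (−9)) is tangent when its distance from (0, 1) is √41:
(9m − (−1))² = 41(m² + 1)
20m² + 9m − 20 = 0, so m = −5/4 or m = 4/5.
With m = −5/4: 5x + 4y = −37. With m = 4/5: 4x − 5y = −46.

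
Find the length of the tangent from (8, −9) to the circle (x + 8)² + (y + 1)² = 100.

With centre O = (−8, −1), |OP|² = 320 and r² = 100.
The tangent meets the radius at right angles, so tangent² = |PO|² − r² = 320 − 100 = 220.

2√55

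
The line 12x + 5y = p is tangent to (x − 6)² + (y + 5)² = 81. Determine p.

For a tangent, require d(centre, line) = r = 9.
|12·6 + 5·(−5) − p| / √169 = 9
|p − (47)| = 9·13, so p = 164 or p = −70.

p = −70 or p = 164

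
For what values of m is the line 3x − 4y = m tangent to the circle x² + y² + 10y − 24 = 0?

m = −15 or m = 55

Tangency holds when the distance from the centre (0, −5) to the line equals the radius 7:
|3·0 − 4·(−5) − m| / √25 = 7
|m − (20)| = 7·5, so m = 55 or m = −15.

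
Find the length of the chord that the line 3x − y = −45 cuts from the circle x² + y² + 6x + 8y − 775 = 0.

16√10

Centre (−3, −4), r² = 800. Perpendicular distance d from centre to line = |40| / √10 = 40/√10.
Half the chord is √(r² − d²) = √(640), so the full chord is 16√10.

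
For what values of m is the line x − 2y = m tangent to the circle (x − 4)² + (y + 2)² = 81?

Tangency holds when the distance from the centre (4, −2) to the line equals the radius 9:
|1·4 − 2·(−2) − m| / √5 = 9
|m − (8)| = 9√5.

m = 8 ± 9√5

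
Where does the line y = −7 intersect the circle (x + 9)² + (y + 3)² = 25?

(−12, −7) and (−6, −7)

From the line, y = −7. Substituting:
x² + 18x + 72 = 0
x = −6 or x = −12, giving (−6, −7) and (−12, −7).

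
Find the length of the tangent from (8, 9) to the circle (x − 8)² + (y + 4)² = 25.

The centre is (8, −4) and r = 5. The square of the distance from P to the centre is 0 + 169 = 169.
The tangent meets the radius at right angles, so tangent² = |PO|² − r² = 169 − 25 = 144.

12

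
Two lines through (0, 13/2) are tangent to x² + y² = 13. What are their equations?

3x − 2y = −13 and 3x + 2y = 13

A line y − (13/2) = m(x − (0)) is tangent when its distance from (0, 0) is √13:
(0m − (−13/2))² = 13(m² + 1)
4m² − 9 = 0, so m = 3/2 or m = −3/2.
Through (0, 13/2) these give 3x − 2y = −13 and 3x + 2y = 13.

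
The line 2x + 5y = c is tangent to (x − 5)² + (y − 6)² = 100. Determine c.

Tangency holds when the distance from the centre (5, 6) to the line equals the radius 10:
|2·5 + 5·6 − c| / √29 = 10
|c − (40)| = 10√29.

c = 40 ± 10√29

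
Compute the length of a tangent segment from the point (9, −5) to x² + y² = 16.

3√10

Centre (0, 0), r² = 16. |PO|² = (9)² + (−5)² = 106.
Power of the point: PT² = |PO|² − r² = 90, so PT = 3√10.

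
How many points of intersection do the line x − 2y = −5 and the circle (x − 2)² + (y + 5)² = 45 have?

0

Substituting the line into the circle gives 5x² + 14x + 61 = 0.
Δ = 196 − 1220 = −1024.
No real roots: the line does not meet the circle.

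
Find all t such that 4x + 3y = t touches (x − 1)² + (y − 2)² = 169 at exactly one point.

For a tangent, require d(centre, line) = r = 13.
|4·1 + 3·2 − t| / √25 = 13
|t − (10)| = 13·5, so t = 75 or t = −55.

t = −55 or t = 75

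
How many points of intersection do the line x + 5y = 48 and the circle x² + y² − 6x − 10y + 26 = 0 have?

Substituting the line into the circle gives 26x² − 196x + 554 = 0.
Δ = 38416 − 57616 = −19200.
No real roots: the line does not meet the circle.

0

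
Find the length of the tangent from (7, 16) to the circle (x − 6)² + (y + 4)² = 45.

2√89

The centre is (6, −4) and r = 3√5. The square of the distance from P to the centre is 1 + 400 = 401.
The tangent meets the radius at right angles, so tangent² = |PO|² − r² = 401 − 45 = 356.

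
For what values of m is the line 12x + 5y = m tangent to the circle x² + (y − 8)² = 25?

The line touches the circle iff its distance from (0, 8) is 5:
|12·0 + 5·8 − m| / √169 = 5
|m − (40)| = 5·13, so m = 105 or m = −25.

m = −25 or m = 105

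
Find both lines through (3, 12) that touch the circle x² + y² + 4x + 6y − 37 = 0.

7x + y = 33 and x − y = −9

A line y − (12) = m(x − (3)) is tangent when its distance from (−2, −3) is 5√2:
[m·(−5) − (−15)]² = 50(m² + 1)
m² + 6m − 7 = 0, so m = −7 or m = 1.
Through (3, 12) these give 7x + y = 33 and x − y = −9.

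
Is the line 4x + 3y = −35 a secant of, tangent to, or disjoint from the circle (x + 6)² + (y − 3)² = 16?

Substituting the line into the circle gives 25x² + 460x + 2116 = 0.
Discriminant = (460)² − 4·25·(2116) = 0.
A repeated root: the line is tangent.

tangent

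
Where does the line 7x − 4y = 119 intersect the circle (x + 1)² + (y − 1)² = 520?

From the line, y = (−119 + 7x)/4. Substituting:
65x² − 1690x + 6825 = 0  ⟹  x² − 26x + 105 = 0
x = 21 or x = 5, giving (21, 7) and (5, −21).

(5, −21) and (21, 7)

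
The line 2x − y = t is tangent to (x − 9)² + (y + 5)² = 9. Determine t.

t = 23 ± 3√5

For a tangent, require d(centre, line) = r = 3.
|2·9 − 1·(−5) − t| / √5 = 3
|t − (23)| = 3√5.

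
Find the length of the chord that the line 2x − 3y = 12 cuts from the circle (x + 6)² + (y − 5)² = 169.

4√13

Centre (−6, 5), r² = 169. Perpendicular distance d from centre to line = |−39| / √13 = 39/√13.
Chord = 2√(r² − d²) = 2·√(52) = 4√13.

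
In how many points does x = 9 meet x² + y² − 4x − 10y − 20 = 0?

1

Substituting the line into the circle gives y² − 10y + 25 = 0.
Discriminant = (−10)² − 4·1·(25) = 0.
A repeated root: the line is tangent.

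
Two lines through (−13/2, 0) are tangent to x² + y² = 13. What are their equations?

A line y − (0) = m(x − (−13/2)) is tangent when its distance from (0, 0) is √13:
[m·(13/2) − (0)]² = 13(m² + 1)
9m² − 4 = 0, so m = −2/3 or m = 2/3.
Through (−13/2, 0) these give 2x + 3y = −13 and 2x − 3y = −13.

2x + 3y = −13 and 2x − 3y = −13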